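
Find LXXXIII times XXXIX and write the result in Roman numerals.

LXXXIII = 83
XXXIX = 39
83 × 39 = 3237

MMMCCXXXVII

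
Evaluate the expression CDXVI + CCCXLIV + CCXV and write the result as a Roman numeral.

CDXVI = 416, CCCXLIV = 344, CCXV = 215
416 + 344 = 760
760 + 215 = 975

CMLXXV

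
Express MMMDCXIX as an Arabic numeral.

MMMDCXIX: M=1000, M=1000, M=1000, D=500, C=100, X=10, IX=9
1000 + 1000 + 1000 + 500 + 100 + 10 + 9 = 3619

3619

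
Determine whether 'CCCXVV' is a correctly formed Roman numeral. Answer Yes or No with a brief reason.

'CCCXVV': V should not appear more than once

No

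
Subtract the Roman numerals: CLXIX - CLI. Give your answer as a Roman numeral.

CLXIX = 169
CLI = 151
169 - 151 = 18

XVIII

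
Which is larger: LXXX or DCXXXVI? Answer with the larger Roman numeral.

LXXX = 80
DCXXXVI = 636
636 is larger

DCXXXVI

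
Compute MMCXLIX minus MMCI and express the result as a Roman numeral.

MMCXLIX = 2149
MMCI = 2101
2149 - 2101 = 48

XLVIII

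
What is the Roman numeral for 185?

Convert 185 to Roman numerals:
  185 contains 1×100 (C)
  85 contains 1×50 (L)
  35 contains 3×10 (XXX)
  5 contains 1×5 (V)

CLXXXV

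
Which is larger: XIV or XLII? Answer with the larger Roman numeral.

XIV = 14
XLII = 42
42 is larger

XLII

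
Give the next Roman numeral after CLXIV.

CLXIV = 164; next is 165

CLXV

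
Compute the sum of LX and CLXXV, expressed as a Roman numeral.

LX = 60
CLXXV = 175
60 + 175 = 235

CCXXXV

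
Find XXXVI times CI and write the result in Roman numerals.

XXXVI = 36
CI = 101
36 × 101 = 3636

MMMDCXXXVI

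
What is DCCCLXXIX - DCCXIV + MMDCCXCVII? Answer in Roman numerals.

DCCCLXXIX = 879, DCCXIV = 714, MMDCCXCVII = 2797
879 - 714 = 165
165 + 2797 = 2962

MMCMLXII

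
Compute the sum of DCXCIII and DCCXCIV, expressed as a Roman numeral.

DCXCIII = 693
DCCXCIV = 794
693 + 794 = 1487

MCDLXXXVII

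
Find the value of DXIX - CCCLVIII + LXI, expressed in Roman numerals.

DXIX = 519, CCCLVIII = 358, LXI = 61
519 - 358 = 161
161 + 61 = 222

CCXXII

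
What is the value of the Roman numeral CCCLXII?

CCCLXII: C=100, C=100, C=100, L=50, X=10, I=1, I=1
100 + 100 + 100 + 50 + 10 + 1 + 1 = 362

362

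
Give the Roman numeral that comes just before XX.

XX = 20, so the previous integer is 20 - 1 = 19

XIX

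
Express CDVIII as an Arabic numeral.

CDVIII: CD=400, V=5, I=1, I=1, I=1
400 + 5 + 1 + 1 + 1 = 408

408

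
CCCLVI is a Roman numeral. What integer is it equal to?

CCCLVI: C=100, C=100, C=100, L=50, V=5, I=1
100 + 100 + 100 + 50 + 5 + 1 = 356

356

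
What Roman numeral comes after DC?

DC = 600; next is 601

DCI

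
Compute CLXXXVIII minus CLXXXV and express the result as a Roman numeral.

CLXXXVIII = 188
CLXXXV = 185
188 - 185 = 3

III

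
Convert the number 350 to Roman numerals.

Convert 350 to Roman numerals:
  350 contains 3×100 (CCC)
  50 contains 1×50 (L)

CCCL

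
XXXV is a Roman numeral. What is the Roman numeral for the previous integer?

XXXV = 35, so the previous integer is 35 - 1 = 34

XXXIV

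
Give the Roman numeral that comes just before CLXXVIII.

CLXXVIII = 178, so the previous integer is 178 - 1 = 177

CLXXVII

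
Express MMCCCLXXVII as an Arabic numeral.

MMCCCLXXVII: M=1000, M=1000, C=100, C=100, C=100, L=50, X=10, X=10, V=5, I=1, I=1
1000 + 1000 + 100 + 100 + 100 + 50 + 10 + 10 + 5 + 1 + 1 = 2377

2377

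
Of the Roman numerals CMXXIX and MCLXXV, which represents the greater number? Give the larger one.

CMXXIX = 929
MCLXXV = 1175
1175 is larger

MCLXXV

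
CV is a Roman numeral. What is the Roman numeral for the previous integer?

CV = 105, so the previous integer is 105 - 1 = 104

CIV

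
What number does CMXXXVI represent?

CMXXXVI: CM=900, X=10, X=10, X=10, V=5, I=1
900 + 10 + 10 + 10 + 5 + 1 = 936

936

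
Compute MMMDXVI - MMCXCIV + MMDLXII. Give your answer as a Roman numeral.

MMMDXVI = 3516, MMCXCIV = 2194, MMDLXII = 2562
3516 - 2194 = 1322
1322 + 2562 = 3884

MMMDCCCLXXXIV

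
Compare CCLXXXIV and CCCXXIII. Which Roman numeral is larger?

CCLXXXIV = 284
CCCXXIII = 323
323 is larger

CCCXXIII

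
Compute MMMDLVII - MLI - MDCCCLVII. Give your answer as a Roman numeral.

MMMDLVII = 3557, MLI = 1051, MDCCCLVII = 1857
3557 - 1051 = 2506
2506 - 1857 = 649

DCXLIX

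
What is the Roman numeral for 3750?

Convert 3750 to Roman numerals:
  3750 contains 3×1000 (MMM)
  750 contains 1×500 (D)
  250 contains 2×100 (CC)
  50 contains 1×50 (L)

MMMDCCL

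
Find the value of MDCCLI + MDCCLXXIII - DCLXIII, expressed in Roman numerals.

MDCCLI = 1751, MDCCLXXIII = 1773, DCLXIII = 663
1751 + 1773 = 3524
3524 - 663 = 2861

MMDCCCLXI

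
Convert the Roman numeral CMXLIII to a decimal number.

CMXLIII: CM=900, XL=40, I=1, I=1, I=1
900 + 40 + 1 + 1 + 1 = 943

943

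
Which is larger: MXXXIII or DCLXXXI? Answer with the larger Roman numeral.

MXXXIII = 1033
DCLXXXI = 681
1033 is larger

MXXXIII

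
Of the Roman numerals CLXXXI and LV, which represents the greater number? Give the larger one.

CLXXXI = 181
LV = 55
181 is larger

CLXXXI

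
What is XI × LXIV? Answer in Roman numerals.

XI = 11
LXIV = 64
11 × 64 = 704

DCCIV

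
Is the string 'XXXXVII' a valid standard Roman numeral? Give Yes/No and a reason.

'XXXXVII': More than 3 consecutive X's

No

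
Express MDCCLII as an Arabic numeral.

MDCCLII: M=1000, D=500, C=100, C=100, L=50, I=1, I=1
1000 + 500 + 100 + 100 + 50 + 1 + 1 = 1752

1752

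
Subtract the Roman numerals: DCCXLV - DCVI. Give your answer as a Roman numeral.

DCCXLV = 745
DCVI = 606
745 - 606 = 139

CXXXIX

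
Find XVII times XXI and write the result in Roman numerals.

XVII = 17
XXI = 21
17 × 21 = 357

CCCLVII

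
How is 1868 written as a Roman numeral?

Convert 1868 to Roman numerals:
  1868 contains 1×1000 (M)
  868 contains 1×500 (D)
  368 contains 3×100 (CCC)
  68 contains 1×50 (L)
  18 contains 1×10 (X)
  8 contains 1×5 (V)
  3 contains 3×1 (III)

MDCCCLXVIII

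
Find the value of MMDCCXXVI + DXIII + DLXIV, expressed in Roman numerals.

MMDCCXXVI = 2726, DXIII = 513, DLXIV = 564
2726 + 513 = 3239
3239 + 564 = 3803

MMMDCCCIII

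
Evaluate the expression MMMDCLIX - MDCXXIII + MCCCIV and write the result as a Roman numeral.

MMMDCLIX = 3659, MDCXXIII = 1623, MCCCIV = 1304
3659 - 1623 = 2036
2036 + 1304 = 3340

MMMCCCXL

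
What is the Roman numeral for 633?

Convert 633 to Roman numerals:
  633 contains 1×500 (D)
  133 contains 1×100 (C)
  33 contains 3×10 (XXX)
  3 contains 3×1 (III)

DCXXXIII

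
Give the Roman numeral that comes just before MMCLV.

MMCLV = 2155, so the previous integer is 2155 - 1 = 2154

MMCLIV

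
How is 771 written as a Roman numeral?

Convert 771 to Roman numerals:
  771 contains 1×500 (D)
  271 contains 2×100 (CC)
  71 contains 1×50 (L)
  21 contains 2×10 (XX)
  1 contains 1×1 (I)

DCCLXXI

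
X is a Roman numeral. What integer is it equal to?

X: X=10

10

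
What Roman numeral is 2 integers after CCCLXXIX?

CCCLXXIX = 379
379 + 2 = 381

CCCLXXXI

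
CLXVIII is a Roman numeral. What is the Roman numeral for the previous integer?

CLXVIII = 168, so the previous integer is 168 - 1 = 167

CLXVII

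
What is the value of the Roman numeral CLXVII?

CLXVII: C=100, L=50, X=10, V=5, I=1, I=1
100 + 50 + 10 + 5 + 1 + 1 = 167

167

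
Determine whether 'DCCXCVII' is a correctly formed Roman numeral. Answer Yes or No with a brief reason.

'DCCXCVII': Check the rules: uses only the symbols I, V, X, L, C, D, M; no symbol is repeated more than three times in a row; V, L and D each appear at most once; the only place a smaller symbol precedes a larger one is the allowed subtractive pair XC, the symbol right after such a pair (if any) is smaller than the pair's first symbol, and otherwise the values never increase from left to right. Value: D (500) + C (100) + C (100) + XC (90) + V (5) + I (1) + I (1) = 797. So it is a valid standard Roman numeral.

Yes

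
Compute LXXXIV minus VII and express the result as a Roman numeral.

LXXXIV = 84
VII = 7
84 - 7 = 77

LXXVII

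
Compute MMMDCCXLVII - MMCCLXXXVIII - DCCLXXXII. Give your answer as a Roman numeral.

MMMDCCXLVII = 3747, MMCCLXXXVIII = 2288, DCCLXXXII = 782
3747 - 2288 = 1459
1459 - 782 = 677

DCLXXVII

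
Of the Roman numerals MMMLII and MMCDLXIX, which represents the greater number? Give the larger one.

MMMLII = 3052
MMCDLXIX = 2469
3052 is larger

MMMLII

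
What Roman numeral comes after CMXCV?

CMXCV = 995; next is 996

CMXCVI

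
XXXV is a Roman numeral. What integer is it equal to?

XXXV: X=10, X=10, X=10, V=5
10 + 10 + 10 + 5 = 35

35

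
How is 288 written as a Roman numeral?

Convert 288 to Roman numerals:
  288 contains 2×100 (CC)
  88 contains 1×50 (L)
  38 contains 3×10 (XXX)
  8 contains 1×5 (V)
  3 contains 3×1 (III)

CCLXXXVIII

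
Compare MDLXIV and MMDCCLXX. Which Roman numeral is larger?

MDLXIV = 1564
MMDCCLXX = 2770
2770 is larger

MMDCCLXX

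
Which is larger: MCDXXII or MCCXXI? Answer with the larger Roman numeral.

MCDXXII = 1422
MCCXXI = 1221
1422 is larger

MCDXXII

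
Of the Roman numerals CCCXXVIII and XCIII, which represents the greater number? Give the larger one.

CCCXXVIII = 328
XCIII = 93
328 is larger

CCCXXVIII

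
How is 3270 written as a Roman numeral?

Convert 3270 to Roman numerals:
  3270 contains 3×1000 (MMM)
  270 contains 2×100 (CC)
  70 contains 1×50 (L)
  20 contains 2×10 (XX)

MMMCCLXX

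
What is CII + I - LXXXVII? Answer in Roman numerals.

CII = 102, I = 1, LXXXVII = 87
102 + 1 = 103
103 - 87 = 16

XVI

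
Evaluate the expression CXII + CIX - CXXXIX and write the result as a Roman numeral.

CXII = 112, CIX = 109, CXXXIX = 139
112 + 109 = 221
221 - 139 = 82

LXXXII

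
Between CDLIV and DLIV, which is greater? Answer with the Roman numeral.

CDLIV = 454
DLIV = 554
554 is larger

DLIV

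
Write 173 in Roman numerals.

Convert 173 to Roman numerals:
  173 contains 1×100 (C)
  73 contains 1×50 (L)
  23 contains 2×10 (XX)
  3 contains 3×1 (III)

CLXXIII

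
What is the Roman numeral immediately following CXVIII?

CXVIII = 118; next is 119

CXIX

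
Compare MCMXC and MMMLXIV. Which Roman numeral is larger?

MCMXC = 1990
MMMLXIV = 3064
3064 is larger

MMMLXIV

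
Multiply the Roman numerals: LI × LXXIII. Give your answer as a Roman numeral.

LI = 51
LXXIII = 73
51 × 73 = 3723

MMMDCCXXIII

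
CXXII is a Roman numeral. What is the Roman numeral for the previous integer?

CXXII = 122; previous is 121

CXXI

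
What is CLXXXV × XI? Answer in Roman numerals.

CLXXXV = 185
XI = 11
185 × 11 = 2035

MMXXXV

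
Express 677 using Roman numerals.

Convert 677 to Roman numerals:
  677 contains 1×500 (D)
  177 contains 1×100 (C)
  77 contains 1×50 (L)
  27 contains 2×10 (XX)
  7 contains 1×5 (V)
  2 contains 2×1 (II)

DCLXXVII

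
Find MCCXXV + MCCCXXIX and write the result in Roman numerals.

MCCXXV = 1225
MCCCXXIX = 1329
1225 + 1329 = 2554

MMDLIV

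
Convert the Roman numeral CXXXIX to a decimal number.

CXXXIX: C=100, X=10, X=10, X=10, IX=9
100 + 10 + 10 + 10 + 9 = 139

139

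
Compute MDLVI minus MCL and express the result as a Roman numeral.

MDLVI = 1556
MCL = 1150
1556 - 1150 = 406

CDVI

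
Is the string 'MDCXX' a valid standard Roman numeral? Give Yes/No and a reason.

'MDCXX': Check the rules: uses only the symbols I, V, X, L, C, D, M; no symbol is repeated more than three times in a row; V, L and D each appear at most once; no smaller symbol precedes a larger one (values never increase from left to right). Value: M (1000) + D (500) + C (100) + X (10) + X (10) = 1620. So it is a valid standard Roman numeral.

Yes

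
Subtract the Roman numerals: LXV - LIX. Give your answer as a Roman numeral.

LXV = 65
LIX = 59
65 - 59 = 6

VI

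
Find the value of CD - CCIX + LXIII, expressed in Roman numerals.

CD = 400, CCIX = 209, LXIII = 63
400 - 209 = 191
191 + 63 = 254

CCLIV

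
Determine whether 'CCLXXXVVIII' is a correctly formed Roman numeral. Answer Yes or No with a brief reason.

'CCLXXXVVIII': V should not appear more than once

No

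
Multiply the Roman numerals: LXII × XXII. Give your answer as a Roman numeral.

LXII = 62
XXII = 22
62 × 22 = 1364

MCCCLXIV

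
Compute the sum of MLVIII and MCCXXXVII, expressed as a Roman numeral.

MLVIII = 1058
MCCXXXVII = 1237
1058 + 1237 = 2295

MMCCXCV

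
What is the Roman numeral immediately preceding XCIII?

XCIII = 93, so the previous integer is 93 - 1 = 92

XCII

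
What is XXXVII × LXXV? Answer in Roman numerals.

XXXVII = 37
LXXV = 75
37 × 75 = 2775

MMDCCLXXV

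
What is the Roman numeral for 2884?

Convert 2884 to Roman numerals:
  2884 contains 2×1000 (MM)
  884 contains 1×500 (D)
  384 contains 3×100 (CCC)
  84 contains 1×50 (L)
  34 contains 3×10 (XXX)
  4 contains 1×4 (IV)

MMDCCCLXXXIV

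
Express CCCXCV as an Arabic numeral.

CCCXCV: C=100, C=100, C=100, XC=90, V=5
100 + 100 + 100 + 90 + 5 = 395

395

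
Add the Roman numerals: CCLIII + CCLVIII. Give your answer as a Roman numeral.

CCLIII = 253
CCLVIII = 258
253 + 258 = 511

DXI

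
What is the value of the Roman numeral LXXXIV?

LXXXIV: L=50, X=10, X=10, X=10, IV=4
50 + 10 + 10 + 10 + 4 = 84

84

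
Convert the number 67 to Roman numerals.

Convert 67 to Roman numerals:
  67 contains 1×50 (L)
  17 contains 1×10 (X)
  7 contains 1×5 (V)
  2 contains 2×1 (II)

LXVII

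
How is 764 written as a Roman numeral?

Convert 764 to Roman numerals:
  764 contains 1×500 (D)
  264 contains 2×100 (CC)
  64 contains 1×50 (L)
  14 contains 1×10 (X)
  4 contains 1×4 (IV)

DCCLXIV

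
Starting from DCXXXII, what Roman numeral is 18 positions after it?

DCXXXII = 632
632 + 18 = 650

DCL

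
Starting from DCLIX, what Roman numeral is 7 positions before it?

DCLIX = 659
659 - 7 = 652

DCLII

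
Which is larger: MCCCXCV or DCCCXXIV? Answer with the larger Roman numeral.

MCCCXCV = 1395
DCCCXXIV = 824
1395 is larger

MCCCXCV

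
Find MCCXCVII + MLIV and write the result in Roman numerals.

MCCXCVII = 1297
MLIV = 1054
1297 + 1054 = 2351

MMCCCLI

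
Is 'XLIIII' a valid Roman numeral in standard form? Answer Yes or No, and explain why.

'XLIIII': More than 3 consecutive I's

No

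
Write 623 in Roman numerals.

Convert 623 to Roman numerals:
  623 contains 1×500 (D)
  123 contains 1×100 (C)
  23 contains 2×10 (XX)
  3 contains 3×1 (III)

DCXXIII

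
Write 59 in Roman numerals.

Convert 59 to Roman numerals:
  59 contains 1×50 (L)
  9 contains 1×9 (IX)

LIX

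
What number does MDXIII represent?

MDXIII: M=1000, D=500, X=10, I=1, I=1, I=1
1000 + 500 + 10 + 1 + 1 + 1 = 1513

1513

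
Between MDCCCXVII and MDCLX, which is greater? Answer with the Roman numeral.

MDCCCXVII = 1817
MDCLX = 1660
1817 is larger

MDCCCXVII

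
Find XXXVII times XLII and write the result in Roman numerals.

XXXVII = 37
XLII = 42
37 × 42 = 1554

MDLIV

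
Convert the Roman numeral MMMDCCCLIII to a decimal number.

MMMDCCCLIII: M=1000, M=1000, M=1000, D=500, C=100, C=100, C=100, L=50, I=1, I=1, I=1
1000 + 1000 + 1000 + 500 + 100 + 100 + 100 + 50 + 1 + 1 + 1 = 3853

3853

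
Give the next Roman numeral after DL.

DL = 550; next is 551

DLI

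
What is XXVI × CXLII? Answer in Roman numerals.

XXVI = 26
CXLII = 142
26 × 142 = 3692

MMMDCXCII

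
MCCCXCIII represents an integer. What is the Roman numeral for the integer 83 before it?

MCCCXCIII = 1393
1393 - 83 = 1310

MCCCX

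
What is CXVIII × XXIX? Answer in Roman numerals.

CXVIII = 118
XXIX = 29
118 × 29 = 3422

MMMCDXXII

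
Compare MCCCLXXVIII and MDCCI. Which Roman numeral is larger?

MCCCLXXVIII = 1378
MDCCI = 1701
1701 is larger

MDCCI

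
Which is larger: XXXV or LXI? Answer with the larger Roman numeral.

XXXV = 35
LXI = 61
61 is larger

LXI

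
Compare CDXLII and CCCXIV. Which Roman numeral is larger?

CDXLII = 442
CCCXIV = 314
442 is larger

CDXLII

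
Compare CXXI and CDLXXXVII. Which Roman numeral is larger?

CXXI = 121
CDLXXXVII = 487
487 is larger

CDLXXXVII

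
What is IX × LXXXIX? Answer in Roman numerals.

IX = 9
LXXXIX = 89
9 × 89 = 801

DCCCI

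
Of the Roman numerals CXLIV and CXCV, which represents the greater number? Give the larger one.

CXLIV = 144
CXCV = 195
195 is larger

CXCV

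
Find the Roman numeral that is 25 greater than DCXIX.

DCXIX = 619
619 + 25 = 644

DCXLIV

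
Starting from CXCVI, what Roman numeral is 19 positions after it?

CXCVI = 196
196 + 19 = 215

CCXV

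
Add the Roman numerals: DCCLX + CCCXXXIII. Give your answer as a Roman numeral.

DCCLX = 760
CCCXXXIII = 333
760 + 333 = 1093

MXCIII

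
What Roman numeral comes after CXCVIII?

CXCVIII = 198, so the next integer is 198 + 1 = 199

CXCIX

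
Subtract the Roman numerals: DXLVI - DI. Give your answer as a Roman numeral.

DXLVI = 546
DI = 501
546 - 501 = 45

XLV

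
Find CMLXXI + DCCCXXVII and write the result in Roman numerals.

CMLXXI = 971
DCCCXXVII = 827
971 + 827 = 1798

MDCCXCVIII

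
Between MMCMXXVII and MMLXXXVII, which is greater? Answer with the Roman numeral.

MMCMXXVII = 2927
MMLXXXVII = 2087
2927 is larger

MMCMXXVII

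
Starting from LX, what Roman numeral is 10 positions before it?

LX = 60
60 - 10 = 50

L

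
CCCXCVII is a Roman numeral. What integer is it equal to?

CCCXCVII: C=100, C=100, C=100, XC=90, V=5, I=1, I=1
100 + 100 + 100 + 90 + 5 + 1 + 1 = 397

397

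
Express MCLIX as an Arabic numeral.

MCLIX: M=1000, C=100, L=50, IX=9
1000 + 100 + 50 + 9 = 1159

1159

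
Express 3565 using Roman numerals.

Convert 3565 to Roman numerals:
  3565 contains 3×1000 (MMM)
  565 contains 1×500 (D)
  65 contains 1×50 (L)
  15 contains 1×10 (X)
  5 contains 1×5 (V)

MMMDLXV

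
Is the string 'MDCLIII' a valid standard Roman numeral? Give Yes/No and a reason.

'MDCLIII': Check the rules: uses only the symbols I, V, X, L, C, D, M; no symbol is repeated more than three times in a row; V, L and D each appear at most once; no smaller symbol precedes a larger one (values never increase from left to right). Value: M (1000) + D (500) + C (100) + L (50) + I (1) + I (1) + I (1) = 1653. So it is a valid standard Roman numeral.

Yes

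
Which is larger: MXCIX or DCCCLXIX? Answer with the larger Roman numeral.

MXCIX = 1099
DCCCLXIX = 869
1099 is larger

MXCIX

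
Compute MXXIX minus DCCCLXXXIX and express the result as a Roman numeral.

MXXIX = 1029
DCCCLXXXIX = 889
1029 - 889 = 140

CXL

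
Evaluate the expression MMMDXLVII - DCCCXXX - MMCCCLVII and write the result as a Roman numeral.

MMMDXLVII = 3547, DCCCXXX = 830, MMCCCLVII = 2357
3547 - 830 = 2717
2717 - 2357 = 360

CCCLX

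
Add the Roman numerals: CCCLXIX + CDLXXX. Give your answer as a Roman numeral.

CCCLXIX = 369
CDLXXX = 480
369 + 480 = 849

DCCCXLIX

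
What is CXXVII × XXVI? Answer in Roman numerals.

CXXVII = 127
XXVI = 26
127 × 26 = 3302

MMMCCCII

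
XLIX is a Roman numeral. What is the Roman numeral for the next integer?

XLIX = 49, so the next integer is 49 + 1 = 50

L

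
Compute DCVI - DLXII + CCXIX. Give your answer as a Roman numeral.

DCVI = 606, DLXII = 562, CCXIX = 219
606 - 562 = 44
44 + 219 = 263

CCLXIII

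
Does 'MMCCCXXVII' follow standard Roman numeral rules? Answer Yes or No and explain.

'MMCCCXXVII': Check the rules: uses only the symbols I, V, X, L, C, D, M; no symbol is repeated more than three times in a row; V, L and D each appear at most once; no smaller symbol precedes a larger one (values never increase from left to right). Value: M (1000) + M (1000) + C (100) + C (100) + C (100) + X (10) + X (10) + V (5) + I (1) + I (1) = 2327. So it is a valid standard Roman numeral.

Yes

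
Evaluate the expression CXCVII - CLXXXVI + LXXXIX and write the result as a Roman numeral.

CXCVII = 197, CLXXXVI = 186, LXXXIX = 89
197 - 186 = 11
11 + 89 = 100

C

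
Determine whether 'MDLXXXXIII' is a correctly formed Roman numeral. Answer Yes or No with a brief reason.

'MDLXXXXIII': More than 3 consecutive X's

No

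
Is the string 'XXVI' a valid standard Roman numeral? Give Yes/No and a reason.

'XXVI': Check the rules: uses only the symbols I, V, X, L, C, D, M; no symbol is repeated more than three times in a row; V, L and D each appear at most once; no smaller symbol precedes a larger one (values never increase from left to right). Value: X (10) + X (10) + V (5) + I (1) = 26. So it is a valid standard Roman numeral.

Yes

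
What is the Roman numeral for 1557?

Convert 1557 to Roman numerals:
  1557 contains 1×1000 (M)
  557 contains 1×500 (D)
  57 contains 1×50 (L)
  7 contains 1×5 (V)
  2 contains 2×1 (II)

MDLVII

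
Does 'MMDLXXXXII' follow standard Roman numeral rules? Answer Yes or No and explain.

'MMDLXXXXII': More than 3 consecutive X's

No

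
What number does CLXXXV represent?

CLXXXV: C=100, L=50, X=10, X=10, X=10, V=5
100 + 50 + 10 + 10 + 10 + 5 = 185

185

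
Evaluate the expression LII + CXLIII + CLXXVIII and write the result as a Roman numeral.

LII = 52, CXLIII = 143, CLXXVIII = 178
52 + 143 = 195
195 + 178 = 373

CCCLXXIII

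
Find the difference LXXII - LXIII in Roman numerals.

LXXII = 72
LXIII = 63
72 - 63 = 9

IX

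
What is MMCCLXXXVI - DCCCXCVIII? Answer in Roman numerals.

MMCCLXXXVI = 2286
DCCCXCVIII = 898
2286 - 898 = 1388

MCCCLXXXVIII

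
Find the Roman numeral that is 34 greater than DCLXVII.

DCLXVII = 667
667 + 34 = 701

DCCI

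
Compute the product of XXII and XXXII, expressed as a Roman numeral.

XXII = 22
XXXII = 32
22 × 32 = 704

DCCIV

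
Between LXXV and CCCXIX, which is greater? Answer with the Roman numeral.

LXXV = 75
CCCXIX = 319
319 is larger

CCCXIX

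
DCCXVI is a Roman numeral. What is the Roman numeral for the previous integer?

DCCXVI = 716, so the previous integer is 716 - 1 = 715

DCCXV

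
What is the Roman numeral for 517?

Convert 517 to Roman numerals:
  517 contains 1×500 (D)
  17 contains 1×10 (X)
  7 contains 1×5 (V)
  2 contains 2×1 (II)

DXVII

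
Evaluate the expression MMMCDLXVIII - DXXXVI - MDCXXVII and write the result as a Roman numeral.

MMMCDLXVIII = 3468, DXXXVI = 536, MDCXXVII = 1627
3468 - 536 = 2932
2932 - 1627 = 1305

MCCCV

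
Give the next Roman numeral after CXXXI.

CXXXI = 131, so the next integer is 131 + 1 = 132

CXXXII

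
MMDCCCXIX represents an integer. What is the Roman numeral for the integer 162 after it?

MMDCCCXIX = 2819
2819 + 162 = 2981

MMCMLXXXI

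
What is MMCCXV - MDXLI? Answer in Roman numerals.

MMCCXV = 2215
MDXLI = 1541
2215 - 1541 = 674

DCLXXIV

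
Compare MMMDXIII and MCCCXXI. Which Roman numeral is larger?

MMMDXIII = 3513
MCCCXXI = 1321
3513 is larger

MMMDXIII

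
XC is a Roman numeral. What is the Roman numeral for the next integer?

XC = 90; next is 91

XCI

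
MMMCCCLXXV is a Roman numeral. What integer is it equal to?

MMMCCCLXXV: M=1000, M=1000, M=1000, C=100, C=100, C=100, L=50, X=10, X=10, V=5
1000 + 1000 + 1000 + 100 + 100 + 100 + 50 + 10 + 10 + 5 = 3375

3375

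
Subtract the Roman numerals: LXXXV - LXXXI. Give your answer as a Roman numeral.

LXXXV = 85
LXXXI = 81
85 - 81 = 4

IV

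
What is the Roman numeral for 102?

Convert 102 to Roman numerals:
  102 contains 1×100 (C)
  2 contains 2×1 (II)

CII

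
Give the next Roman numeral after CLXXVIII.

CLXXVIII = 178, so the next integer is 178 + 1 = 179

CLXXIX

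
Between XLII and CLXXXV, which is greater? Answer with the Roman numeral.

XLII = 42
CLXXXV = 185
185 is larger

CLXXXV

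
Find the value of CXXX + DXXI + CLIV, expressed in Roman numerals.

CXXX = 130, DXXI = 521, CLIV = 154
130 + 521 = 651
651 + 154 = 805

DCCCV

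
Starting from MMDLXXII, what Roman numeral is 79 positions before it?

MMDLXXII = 2572
2572 - 79 = 2493

MMCDXCIII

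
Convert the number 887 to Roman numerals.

Convert 887 to Roman numerals:
  887 contains 1×500 (D)
  387 contains 3×100 (CCC)
  87 contains 1×50 (L)
  37 contains 3×10 (XXX)
  7 contains 1×5 (V)
  2 contains 2×1 (II)

DCCCLXXXVII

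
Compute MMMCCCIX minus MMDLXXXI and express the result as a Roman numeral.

MMMCCCIX = 3309
MMDLXXXI = 2581
3309 - 2581 = 728

DCCXXVIII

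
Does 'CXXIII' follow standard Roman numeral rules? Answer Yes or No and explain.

'CXXIII': Check the rules: uses only the symbols I, V, X, L, C, D, M; no symbol is repeated more than three times in a row; V, L and D each appear at most once; no smaller symbol precedes a larger one (values never increase from left to right). Value: C (100) + X (10) + X (10) + I (1) + I (1) + I (1) = 123. So it is a valid standard Roman numeral.

Yes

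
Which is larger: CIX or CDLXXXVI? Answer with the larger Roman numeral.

CIX = 109
CDLXXXVI = 486
486 is larger

CDLXXXVI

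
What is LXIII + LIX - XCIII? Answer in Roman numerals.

LXIII = 63, LIX = 59, XCIII = 93
63 + 59 = 122
122 - 93 = 29

XXIX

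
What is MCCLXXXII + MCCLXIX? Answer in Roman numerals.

MCCLXXXII = 1282
MCCLXIX = 1269
1282 + 1269 = 2551

MMDLI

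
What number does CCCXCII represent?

CCCXCII: C=100, C=100, C=100, XC=90, I=1, I=1
100 + 100 + 100 + 90 + 1 + 1 = 392

392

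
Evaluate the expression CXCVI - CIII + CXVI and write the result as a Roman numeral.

CXCVI = 196, CIII = 103, CXVI = 116
196 - 103 = 93
93 + 116 = 209

CCIX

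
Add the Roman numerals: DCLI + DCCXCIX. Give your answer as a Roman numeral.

DCLI = 651
DCCXCIX = 799
651 + 799 = 1450

MCDL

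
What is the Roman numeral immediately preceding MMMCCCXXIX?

MMMCCCXXIX = 3329; previous is 3328

MMMCCCXXVIII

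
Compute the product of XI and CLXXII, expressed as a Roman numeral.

XI = 11
CLXXII = 172
11 × 172 = 1892

MDCCCXCII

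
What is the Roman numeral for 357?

Convert 357 to Roman numerals:
  357 contains 3×100 (CCC)
  57 contains 1×50 (L)
  7 contains 1×5 (V)
  2 contains 2×1 (II)

CCCLVII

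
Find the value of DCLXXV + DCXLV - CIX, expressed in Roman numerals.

DCLXXV = 675, DCXLV = 645, CIX = 109
675 + 645 = 1320
1320 - 109 = 1211

MCCXI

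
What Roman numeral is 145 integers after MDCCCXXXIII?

MDCCCXXXIII = 1833
1833 + 145 = 1978

MCMLXXVIII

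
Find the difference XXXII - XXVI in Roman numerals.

XXXII = 32
XXVI = 26
32 - 26 = 6

VI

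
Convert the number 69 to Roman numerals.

Convert 69 to Roman numerals:
  69 contains 1×50 (L)
  19 contains 1×10 (X)
  9 contains 1×9 (IX)

LXIX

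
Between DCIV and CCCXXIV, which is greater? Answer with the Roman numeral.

DCIV = 604
CCCXXIV = 324
604 is larger

DCIV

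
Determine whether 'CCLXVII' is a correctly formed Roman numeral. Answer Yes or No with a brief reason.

'CCLXVII': Check the rules: uses only the symbols I, V, X, L, C, D, M; no symbol is repeated more than three times in a row; V, L and D each appear at most once; no smaller symbol precedes a larger one (values never increase from left to right). Value: C (100) + C (100) + L (50) + X (10) + V (5) + I (1) + I (1) = 267. So it is a valid standard Roman numeral.

Yes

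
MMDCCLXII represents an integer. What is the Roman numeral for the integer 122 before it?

MMDCCLXII = 2762
2762 - 122 = 2640

MMDCXL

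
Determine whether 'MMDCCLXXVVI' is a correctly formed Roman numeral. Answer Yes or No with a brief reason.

'MMDCCLXXVVI': V should not appear more than once

No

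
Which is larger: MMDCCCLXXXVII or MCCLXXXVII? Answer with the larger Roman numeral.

MMDCCCLXXXVII = 2887
MCCLXXXVII = 1287
2887 is larger

MMDCCCLXXXVII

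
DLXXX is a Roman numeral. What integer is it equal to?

DLXXX: D=500, L=50, X=10, X=10, X=10
500 + 50 + 10 + 10 + 10 = 580

580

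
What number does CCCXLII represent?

CCCXLII: C=100, C=100, C=100, XL=40, I=1, I=1
100 + 100 + 100 + 40 + 1 + 1 = 342

342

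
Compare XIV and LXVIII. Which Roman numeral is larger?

XIV = 14
LXVIII = 68
68 is larger

LXVIII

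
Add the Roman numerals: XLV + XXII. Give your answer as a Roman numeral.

XLV = 45
XXII = 22
45 + 22 = 67

LXVII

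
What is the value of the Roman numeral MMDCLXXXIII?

MMDCLXXXIII: M=1000, M=1000, D=500, C=100, L=50, X=10, X=10, X=10, I=1, I=1, I=1
1000 + 1000 + 500 + 100 + 50 + 10 + 10 + 10 + 1 + 1 + 1 = 2683

2683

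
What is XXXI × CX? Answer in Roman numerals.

XXXI = 31
CX = 110
31 × 110 = 3410

MMMCDX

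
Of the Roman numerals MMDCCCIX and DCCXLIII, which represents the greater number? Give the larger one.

MMDCCCIX = 2809
DCCXLIII = 743
2809 is larger

MMDCCCIX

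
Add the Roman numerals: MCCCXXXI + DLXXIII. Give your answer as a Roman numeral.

MCCCXXXI = 1331
DLXXIII = 573
1331 + 573 = 1904

MCMIV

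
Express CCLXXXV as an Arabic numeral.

CCLXXXV: C=100, C=100, L=50, X=10, X=10, X=10, V=5
100 + 100 + 50 + 10 + 10 + 10 + 5 = 285

285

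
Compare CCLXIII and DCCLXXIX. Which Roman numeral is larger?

CCLXIII = 263
DCCLXXIX = 779
779 is larger

DCCLXXIX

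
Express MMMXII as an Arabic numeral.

MMMXII: M=1000, M=1000, M=1000, X=10, I=1, I=1
1000 + 1000 + 1000 + 10 + 1 + 1 = 3012

3012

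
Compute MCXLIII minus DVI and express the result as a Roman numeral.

MCXLIII = 1143
DVI = 506
1143 - 506 = 637

DCXXXVII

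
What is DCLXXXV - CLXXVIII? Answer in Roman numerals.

DCLXXXV = 685
CLXXVIII = 178
685 - 178 = 507

DVII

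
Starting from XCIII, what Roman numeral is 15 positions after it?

XCIII = 93
93 + 15 = 108

CVIII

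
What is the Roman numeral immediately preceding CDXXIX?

CDXXIX = 429, so the previous integer is 429 - 1 = 428

CDXXVIII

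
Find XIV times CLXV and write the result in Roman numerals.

XIV = 14
CLXV = 165
14 × 165 = 2310

MMCCCX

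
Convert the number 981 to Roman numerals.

Convert 981 to Roman numerals:
  981 contains 1×900 (CM)
  81 contains 1×50 (L)
  31 contains 3×10 (XXX)
  1 contains 1×1 (I)

CMLXXXI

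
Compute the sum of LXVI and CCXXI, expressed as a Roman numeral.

LXVI = 66
CCXXI = 221
66 + 221 = 287

CCLXXXVII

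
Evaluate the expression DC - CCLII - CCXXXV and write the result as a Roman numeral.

DC = 600, CCLII = 252, CCXXXV = 235
600 - 252 = 348
348 - 235 = 113

CXIII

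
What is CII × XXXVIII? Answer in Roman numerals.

CII = 102
XXXVIII = 38
102 × 38 = 3876

MMMDCCCLXXVI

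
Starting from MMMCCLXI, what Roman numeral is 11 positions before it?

MMMCCLXI = 3261
3261 - 11 = 3250

MMMCCL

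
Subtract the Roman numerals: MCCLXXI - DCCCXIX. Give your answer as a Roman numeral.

MCCLXXI = 1271
DCCCXIX = 819
1271 - 819 = 452

CDLII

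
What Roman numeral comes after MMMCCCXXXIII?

MMMCCCXXXIII = 3333, so the next integer is 3333 + 1 = 3334

MMMCCCXXXIV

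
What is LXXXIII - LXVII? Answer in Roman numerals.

LXXXIII = 83
LXVII = 67
83 - 67 = 16

XVI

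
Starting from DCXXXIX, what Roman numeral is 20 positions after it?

DCXXXIX = 639
639 + 20 = 659

DCLIX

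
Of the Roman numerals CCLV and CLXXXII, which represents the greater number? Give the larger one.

CCLV = 255
CLXXXII = 182
255 is larger

CCLV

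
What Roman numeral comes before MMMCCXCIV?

MMMCCXCIV = 3294, so the previous integer is 3294 - 1 = 3293

MMMCCXCIII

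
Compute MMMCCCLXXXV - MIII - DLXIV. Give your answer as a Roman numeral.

MMMCCCLXXXV = 3385, MIII = 1003, DLXIV = 564
3385 - 1003 = 2382
2382 - 564 = 1818

MDCCCXVIII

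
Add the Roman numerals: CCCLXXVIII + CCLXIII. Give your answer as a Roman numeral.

CCCLXXVIII = 378
CCLXIII = 263
378 + 263 = 641

DCXLI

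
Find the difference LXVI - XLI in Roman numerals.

LXVI = 66
XLI = 41
66 - 41 = 25

XXV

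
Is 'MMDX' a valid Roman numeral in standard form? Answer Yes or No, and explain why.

'MMDX': Check the rules: uses only the symbols I, V, X, L, C, D, M; no symbol is repeated more than three times in a row; V, L and D each appear at most once; no smaller symbol precedes a larger one (values never increase from left to right). Value: M (1000) + M (1000) + D (500) + X (10) = 2510. So it is a valid standard Roman numeral.

Yes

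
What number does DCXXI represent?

DCXXI: D=500, C=100, X=10, X=10, I=1
500 + 100 + 10 + 10 + 1 = 621

621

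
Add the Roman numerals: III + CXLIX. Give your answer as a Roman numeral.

III = 3
CXLIX = 149
3 + 149 = 152

CLII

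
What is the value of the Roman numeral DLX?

DLX: D=500, L=50, X=10
500 + 50 + 10 = 560

560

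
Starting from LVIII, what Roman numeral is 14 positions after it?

LVIII = 58
58 + 14 = 72

LXXII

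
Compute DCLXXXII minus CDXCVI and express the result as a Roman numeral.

DCLXXXII = 682
CDXCVI = 496
682 - 496 = 186

CLXXXVI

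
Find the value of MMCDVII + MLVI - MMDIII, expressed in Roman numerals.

MMCDVII = 2407, MLVI = 1056, MMDIII = 2503
2407 + 1056 = 3463
3463 - 2503 = 960

CMLX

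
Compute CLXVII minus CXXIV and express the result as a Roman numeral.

CLXVII = 167
CXXIV = 124
167 - 124 = 43

XLIII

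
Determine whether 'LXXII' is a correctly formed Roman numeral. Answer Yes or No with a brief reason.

'LXXII': Check the rules: uses only the symbols I, V, X, L, C, D, M; no symbol is repeated more than three times in a row; V, L and D each appear at most once; no smaller symbol precedes a larger one (values never increase from left to right). Value: L (50) + X (10) + X (10) + I (1) + I (1) = 72. So it is a valid standard Roman numeral.

Yes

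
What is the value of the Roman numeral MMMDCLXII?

MMMDCLXII: M=1000, M=1000, M=1000, D=500, C=100, L=50, X=10, I=1, I=1
1000 + 1000 + 1000 + 500 + 100 + 50 + 10 + 1 + 1 = 3662

3662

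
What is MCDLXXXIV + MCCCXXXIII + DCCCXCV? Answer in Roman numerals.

MCDLXXXIV = 1484, MCCCXXXIII = 1333, DCCCXCV = 895
1484 + 1333 = 2817
2817 + 895 = 3712

MMMDCCXII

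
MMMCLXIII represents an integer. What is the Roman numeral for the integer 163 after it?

MMMCLXIII = 3163
3163 + 163 = 3326

MMMCCCXXVI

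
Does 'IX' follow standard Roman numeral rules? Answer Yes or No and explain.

'IX': Check the rules: uses only the symbols I, V, X, L, C, D, M; no symbol is repeated more than three times in a row; V, L and D each appear at most once; the only place a smaller symbol precedes a larger one is the allowed subtractive pair IX, the symbol right after such a pair (if any) is smaller than the pair's first symbol, and otherwise the values never increase from left to right. Value: IX = 9. So it is a valid standard Roman numeral.

Yes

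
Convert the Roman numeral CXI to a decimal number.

CXI: C=100, X=10, I=1
100 + 10 + 1 = 111

111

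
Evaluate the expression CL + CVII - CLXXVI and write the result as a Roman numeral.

CL = 150, CVII = 107, CLXXVI = 176
150 + 107 = 257
257 - 176 = 81

LXXXI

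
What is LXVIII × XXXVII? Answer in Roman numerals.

LXVIII = 68
XXXVII = 37
68 × 37 = 2516

MMDXVI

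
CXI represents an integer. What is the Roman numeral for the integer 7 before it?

CXI = 111
111 - 7 = 104

CIV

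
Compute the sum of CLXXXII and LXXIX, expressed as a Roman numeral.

CLXXXII = 182
LXXIX = 79
182 + 79 = 261

CCLXI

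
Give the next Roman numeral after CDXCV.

CDXCV = 495, so the next integer is 495 + 1 = 496

CDXCVI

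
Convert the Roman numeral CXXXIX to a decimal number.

CXXXIX: C=100, X=10, X=10, X=10, IX=9
100 + 10 + 10 + 10 + 9 = 139

139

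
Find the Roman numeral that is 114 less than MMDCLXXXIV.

MMDCLXXXIV = 2684
2684 - 114 = 2570

MMDLXX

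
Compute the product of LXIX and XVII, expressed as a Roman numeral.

LXIX = 69
XVII = 17
69 × 17 = 1173

MCLXXIII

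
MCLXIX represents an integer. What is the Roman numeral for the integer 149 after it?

MCLXIX = 1169
1169 + 149 = 1318

MCCCXVIII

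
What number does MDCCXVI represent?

MDCCXVI: M=1000, D=500, C=100, C=100, X=10, V=5, I=1
1000 + 500 + 100 + 100 + 10 + 5 + 1 = 1716

1716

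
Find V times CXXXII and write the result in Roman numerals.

V = 5
CXXXII = 132
5 × 132 = 660

DCLX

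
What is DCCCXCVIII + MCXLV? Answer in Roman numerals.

DCCCXCVIII = 898
MCXLV = 1145
898 + 1145 = 2043

MMXLIII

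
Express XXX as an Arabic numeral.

XXX: X=10, X=10, X=10
10 + 10 + 10 = 30

30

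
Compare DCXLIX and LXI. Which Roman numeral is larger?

DCXLIX = 649
LXI = 61
649 is larger

DCXLIX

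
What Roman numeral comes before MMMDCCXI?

MMMDCCXI = 3711, so the previous integer is 3711 - 1 = 3710

MMMDCCX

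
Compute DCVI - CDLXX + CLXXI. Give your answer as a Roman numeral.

DCVI = 606, CDLXX = 470, CLXXI = 171
606 - 470 = 136
136 + 171 = 307

CCCVII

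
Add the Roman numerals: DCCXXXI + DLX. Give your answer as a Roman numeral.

DCCXXXI = 731
DLX = 560
731 + 560 = 1291

MCCXCI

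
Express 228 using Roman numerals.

Convert 228 to Roman numerals:
  228 contains 2×100 (CC)
  28 contains 2×10 (XX)
  8 contains 1×5 (V)
  3 contains 3×1 (III)

CCXXVIII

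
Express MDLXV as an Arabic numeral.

MDLXV: M=1000, D=500, L=50, X=10, V=5
1000 + 500 + 50 + 10 + 5 = 1565

1565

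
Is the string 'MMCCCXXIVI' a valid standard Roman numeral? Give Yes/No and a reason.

'MMCCCXXIVI': I cannot come right after the subtractive pair IV: once I is subtracted in IV, the next symbol must be smaller than I

No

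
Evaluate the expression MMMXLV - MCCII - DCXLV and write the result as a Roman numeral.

MMMXLV = 3045, MCCII = 1202, DCXLV = 645
3045 - 1202 = 1843
1843 - 645 = 1198

MCXCVIII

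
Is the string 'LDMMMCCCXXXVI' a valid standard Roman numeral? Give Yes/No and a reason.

'LDMMMCCCXXXVI': Invalid subtractive combination: LD

No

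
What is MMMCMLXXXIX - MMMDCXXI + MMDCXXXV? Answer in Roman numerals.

MMMCMLXXXIX = 3989, MMMDCXXI = 3621, MMDCXXXV = 2635
3989 - 3621 = 368
368 + 2635 = 3003

MMMIII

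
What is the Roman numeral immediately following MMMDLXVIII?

MMMDLXVIII = 3568; next is 3569

MMMDLXIX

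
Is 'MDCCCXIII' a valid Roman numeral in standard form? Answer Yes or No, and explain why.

'MDCCCXIII': Check the rules: uses only the symbols I, V, X, L, C, D, M; no symbol is repeated more than three times in a row; V, L and D each appear at most once; no smaller symbol precedes a larger one (values never increase from left to right). Value: M (1000) + D (500) + C (100) + C (100) + C (100) + X (10) + I (1) + I (1) + I (1) = 1813. So it is a valid standard Roman numeral.

Yes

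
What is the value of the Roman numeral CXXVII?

CXXVII: C=100, X=10, X=10, V=5, I=1, I=1
100 + 10 + 10 + 5 + 1 + 1 = 127

127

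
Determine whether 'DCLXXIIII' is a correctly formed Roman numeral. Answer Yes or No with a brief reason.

'DCLXXIIII': More than 3 consecutive I's

No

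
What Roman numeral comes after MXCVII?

MXCVII = 1097, so the next integer is 1097 + 1 = 1098

MXCVIII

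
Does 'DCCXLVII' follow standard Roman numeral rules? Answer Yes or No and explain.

'DCCXLVII': Check the rules: uses only the symbols I, V, X, L, C, D, M; no symbol is repeated more than three times in a row; V, L and D each appear at most once; the only place a smaller symbol precedes a larger one is the allowed subtractive pair XL, the symbol right after such a pair (if any) is smaller than the pair's first symbol, and otherwise the values never increase from left to right. Value: D (500) + C (100) + C (100) + XL (40) + V (5) + I (1) + I (1) = 747. So it is a valid standard Roman numeral.

Yes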